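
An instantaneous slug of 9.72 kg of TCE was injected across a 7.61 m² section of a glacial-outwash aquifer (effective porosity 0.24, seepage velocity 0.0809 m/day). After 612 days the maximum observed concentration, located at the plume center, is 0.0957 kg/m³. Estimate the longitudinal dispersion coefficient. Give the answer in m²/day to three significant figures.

At the plume center C_max = M/(n_e·A·√(4πDt)), so D = M²/(4πt·(n_e·A·C_max)²).
n_e·A·C_max = 0.24 × 7.61 × 0.0957 = 0.1748 kg/m.
D = 9.72²/(4π × 612 × 0.1748²) = 0.402 m²/day.

0.402 m²/day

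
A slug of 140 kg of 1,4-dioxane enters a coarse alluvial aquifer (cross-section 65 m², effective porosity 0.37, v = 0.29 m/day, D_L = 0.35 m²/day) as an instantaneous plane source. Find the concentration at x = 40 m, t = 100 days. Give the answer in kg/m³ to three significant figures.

0.117 kg/m³

For an instantaneous plane source, C(x,t) = M/(n_e·A·√(4πDt)) · exp(−(x−vt)²/(4Dt)), with n_e·A the pore (flow) area.
Plume center vt = 0.29 × 100 = 29 m, so the well at 40 m is 11 m downgradient of the peak.
√(4πDt) = 20.97 m, giving peak height M/(n_e·A·√(4πDt)) = 140/(0.37 × 65 × 20.97) = 0.2776 kg/m³.
(x−vt)²/(4Dt) = (11)²/(4 × 0.35 × 100) = 0.8643; exp(−0.8643) = 0.4213.
C = 0.2776 × 0.4213 = 0.117 kg/m³.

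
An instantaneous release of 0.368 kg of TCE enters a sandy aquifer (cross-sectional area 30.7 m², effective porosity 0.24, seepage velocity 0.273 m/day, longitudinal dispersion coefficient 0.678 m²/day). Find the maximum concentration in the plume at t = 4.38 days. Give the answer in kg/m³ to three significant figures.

0.00818 kg/m³

The peak of an instantaneous 1D plume sits at x = vt; there the Gaussian factor is 1 and C_max = M/(n_e·A·√(4πDt)), where n_e·A is the pore area the mass is dissolved in.
√(4πDt) = √(4π × 0.678 × 4.38) = 6.109 m, so C_max = 0.368/(0.24 × 30.7 × 6.109) = 0.00818 kg/m³.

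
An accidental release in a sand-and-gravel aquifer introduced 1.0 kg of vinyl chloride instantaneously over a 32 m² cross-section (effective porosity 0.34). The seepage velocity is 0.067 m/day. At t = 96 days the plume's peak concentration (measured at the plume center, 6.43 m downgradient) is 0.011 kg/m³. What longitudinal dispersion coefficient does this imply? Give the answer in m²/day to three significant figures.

0.0579 m²/day

At the plume center C_max = M/(n_e·A·√(4πDt)), so D = M²/(4πt·(n_e·A·C_max)²).
n_e·A·C_max = 0.34 × 32 × 0.011 = 0.1197 kg/m.
D = 1.0²/(4π × 96 × 0.1197²) = 0.0579 m²/day.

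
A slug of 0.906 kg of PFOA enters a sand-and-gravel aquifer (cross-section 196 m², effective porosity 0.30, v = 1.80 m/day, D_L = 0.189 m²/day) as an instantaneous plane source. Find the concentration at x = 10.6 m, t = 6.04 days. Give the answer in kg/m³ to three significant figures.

0.00400 kg/m³

For an instantaneous plane source, C(x,t) = M/(n_e·A·√(4πDt)) · exp(−(x−vt)²/(4Dt)), with n_e·A the pore (flow) area.
Plume center vt = 1.80 × 6.04 = 10.872 m, so the well at 10.6 m is 0.272 m upgradient of the peak.
√(4πDt) = 3.788 m, giving peak height M/(n_e·A·√(4πDt)) = 0.906/(0.30 × 196 × 3.788) = 0.004068 kg/m³.
(x−vt)²/(4Dt) = (-0.272)²/(4 × 0.189 × 6.04) = 0.01620; exp(−0.01620) = 0.9839.
C = 0.004068 × 0.9839 = 0.00400 kg/m³.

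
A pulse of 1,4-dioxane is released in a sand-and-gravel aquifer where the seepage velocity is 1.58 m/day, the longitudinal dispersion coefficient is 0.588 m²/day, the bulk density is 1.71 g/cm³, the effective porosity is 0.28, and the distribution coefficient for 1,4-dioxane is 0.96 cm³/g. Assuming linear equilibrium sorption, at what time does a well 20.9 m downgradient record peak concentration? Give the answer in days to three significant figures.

Retardation factor R = 1 + ρ_b·K_d/n = 1 + 1.71 × 0.96/0.28 = 6.863.
Sorption retards both mechanisms: v_R = v/R = 0.2302 m/day, D_R = D/R = 0.08568 m²/day.
Peak time from v_R²t² + 2D_R t − x² = 0: t = (√(D_R² + v_R²x²) − D_R)/v_R².
√(D_R² + v_R²x²) = √(0.08568² + 0.2302² × 20.9²) = 4.812; v_R² = 0.05299.
t = (4.812 − 0.08568)/0.05299 = 89.2 days.

89.2 days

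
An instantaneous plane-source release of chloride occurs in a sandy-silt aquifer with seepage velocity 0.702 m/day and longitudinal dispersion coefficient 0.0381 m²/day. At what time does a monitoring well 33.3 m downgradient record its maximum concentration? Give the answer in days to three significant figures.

47.4 days

For the 1D instantaneous-source solution, setting ∂C/∂t = 0 at fixed x gives v²t² + 2Dt − x² = 0, so t = (√(D² + v²x²) − D)/v².
√(D² + v²x²) = √(0.0381² + 0.702² × 33.3²) = 23.38; v² = 0.492804.
t = (23.38 − 0.0381)/0.492804 = 47.4 days (vs. the pure-advection estimate x/v = 47.4 d).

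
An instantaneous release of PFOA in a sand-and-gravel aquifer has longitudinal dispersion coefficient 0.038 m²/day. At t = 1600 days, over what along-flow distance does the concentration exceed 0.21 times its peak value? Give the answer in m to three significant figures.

39.0 m

The plume is Gaussian with σ = √(2Dt) = √(2 × 0.038 × 1600) = 11.03 m.
C/C_peak = exp(−Δx²/(2σ²)) = 0.21 ⇒ Δx = σ·√(−2 ln 0.21) = 11.03 × 1.767 = 19.49 m.
Width = 2Δx = 39.0 m.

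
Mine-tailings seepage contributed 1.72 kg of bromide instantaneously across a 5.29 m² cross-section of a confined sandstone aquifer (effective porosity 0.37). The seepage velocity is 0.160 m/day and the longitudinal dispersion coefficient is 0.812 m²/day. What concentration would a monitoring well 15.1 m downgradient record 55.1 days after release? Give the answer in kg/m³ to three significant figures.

0.0297 kg/m³

For an instantaneous plane source, C(x,t) = M/(n_e·A·√(4πDt)) · exp(−(x−vt)²/(4Dt)), with n_e·A the pore (flow) area.
Plume center vt = 0.160 × 55.1 = 8.816 m, so the well at 15.1 m is 6.284 m downgradient of the peak.
√(4πDt) = 23.71 m, giving peak height M/(n_e·A·√(4πDt)) = 1.72/(0.37 × 5.29 × 23.71) = 0.03706 kg/m³.
(x−vt)²/(4Dt) = (6.284)²/(4 × 0.812 × 55.1) = 0.2207; exp(−0.2207) = 0.8020.
C = 0.03706 × 0.8020 = 0.0297 kg/m³.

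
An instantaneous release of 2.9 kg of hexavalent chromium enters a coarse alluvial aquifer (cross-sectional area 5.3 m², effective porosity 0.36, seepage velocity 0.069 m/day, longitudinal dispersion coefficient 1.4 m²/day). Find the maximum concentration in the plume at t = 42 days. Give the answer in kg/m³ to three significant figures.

0.0559 kg/m³

The peak of an instantaneous 1D plume sits at x = vt; there the Gaussian factor is 1 and C_max = M/(n_e·A·√(4πDt)), where n_e·A is the pore area the mass is dissolved in.
√(4πDt) = √(4π × 1.4 × 42) = 27.18 m, so C_max = 2.9/(0.36 × 5.3 × 27.18) = 0.0559 kg/m³.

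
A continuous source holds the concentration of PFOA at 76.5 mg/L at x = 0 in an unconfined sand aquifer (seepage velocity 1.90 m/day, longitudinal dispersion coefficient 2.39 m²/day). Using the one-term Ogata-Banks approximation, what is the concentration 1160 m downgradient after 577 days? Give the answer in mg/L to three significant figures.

8.61 mg/L

For a continuous step input, C/C₀ ≈ ½·erfc((x−vt)/(2√(Dt))).
vt = 1.90 × 577 = 1096.3 m and 2√(Dt) = 2√(2.39 × 577) = 74.27 m.
Argument (x−vt)/(2√(Dt)) = (1160 − 1096.3)/74.27 = 0.8577; ½·erfc(0.8577) = 0.1126.
C = 76.5 × 0.1126 = 8.61 mg/L.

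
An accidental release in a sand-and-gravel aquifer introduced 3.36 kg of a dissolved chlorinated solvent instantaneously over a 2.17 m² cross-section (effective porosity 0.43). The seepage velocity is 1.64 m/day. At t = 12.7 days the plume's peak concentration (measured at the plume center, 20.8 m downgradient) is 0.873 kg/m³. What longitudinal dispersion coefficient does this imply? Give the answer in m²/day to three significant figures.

At the plume center C_max = M/(n_e·A·√(4πDt)), so D = M²/(4πt·(n_e·A·C_max)²).
n_e·A·C_max = 0.43 × 2.17 × 0.873 = 0.8146 kg/m.
D = 3.36²/(4π × 12.7 × 0.8146²) = 0.107 m²/day.

0.107 m²/day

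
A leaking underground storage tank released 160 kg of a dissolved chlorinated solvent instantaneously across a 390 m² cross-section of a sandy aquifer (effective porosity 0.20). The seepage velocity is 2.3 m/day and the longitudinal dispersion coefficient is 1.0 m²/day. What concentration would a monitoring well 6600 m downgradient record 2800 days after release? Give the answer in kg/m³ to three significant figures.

For an instantaneous plane source, C(x,t) = M/(n_e·A·√(4πDt)) · exp(−(x−vt)²/(4Dt)), with n_e·A the pore (flow) area.
Plume center vt = 2.3 × 2800 = 6440 m, so the well at 6600 m is 160 m downgradient of the peak.
√(4πDt) = 187.6 m, giving peak height M/(n_e·A·√(4πDt)) = 160/(0.20 × 390 × 187.6) = 0.01093 kg/m³.
(x−vt)²/(4Dt) = (160)²/(4 × 1.0 × 2800) = 2.286; exp(−2.286) = 0.1017.
C = 0.01093 × 0.1017 = 0.00111 kg/m³.

0.00111 kg/m³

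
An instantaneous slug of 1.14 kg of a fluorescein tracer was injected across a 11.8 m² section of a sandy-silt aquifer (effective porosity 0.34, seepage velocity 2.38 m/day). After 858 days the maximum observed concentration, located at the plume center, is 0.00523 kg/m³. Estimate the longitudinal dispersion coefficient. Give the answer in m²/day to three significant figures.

At the plume center C_max = M/(n_e·A·√(4πDt)), so D = M²/(4πt·(n_e·A·C_max)²).
n_e·A·C_max = 0.34 × 11.8 × 0.00523 = 0.02098 kg/m.
D = 1.14²/(4π × 858 × 0.02098²) = 0.274 m²/day.

0.274 m²/day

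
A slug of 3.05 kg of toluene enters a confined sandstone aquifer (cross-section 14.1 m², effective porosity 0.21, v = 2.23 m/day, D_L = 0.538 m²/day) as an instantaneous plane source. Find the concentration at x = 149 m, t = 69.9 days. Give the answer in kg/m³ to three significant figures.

For an instantaneous plane source, C(x,t) = M/(n_e·A·√(4πDt)) · exp(−(x−vt)²/(4Dt)), with n_e·A the pore (flow) area.
Plume center vt = 2.23 × 69.9 = 155.877 m, so the well at 149 m is 6.877 m upgradient of the peak.
√(4πDt) = 21.74 m, giving peak height M/(n_e·A·√(4πDt)) = 3.05/(0.21 × 14.1 × 21.74) = 0.04738 kg/m³.
(x−vt)²/(4Dt) = (-6.877)²/(4 × 0.538 × 69.9) = 0.3144; exp(−0.3144) = 0.7302.
C = 0.04738 × 0.7302 = 0.0346 kg/m³.

0.0346 kg/m³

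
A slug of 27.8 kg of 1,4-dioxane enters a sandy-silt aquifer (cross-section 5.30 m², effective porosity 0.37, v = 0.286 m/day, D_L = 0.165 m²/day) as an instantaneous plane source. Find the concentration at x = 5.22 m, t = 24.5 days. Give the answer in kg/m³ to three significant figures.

1.63 kg/m³

For an instantaneous plane source, C(x,t) = M/(n_e·A·√(4πDt)) · exp(−(x−vt)²/(4Dt)), with n_e·A the pore (flow) area.
Plume center vt = 0.286 × 24.5 = 7.007 m, so the well at 5.22 m is 1.787 m upgradient of the peak.
√(4πDt) = 7.127 m, giving peak height M/(n_e·A·√(4πDt)) = 27.8/(0.37 × 5.30 × 7.127) = 1.989 kg/m³.
(x−vt)²/(4Dt) = (-1.787)²/(4 × 0.165 × 24.5) = 0.1975; exp(−0.1975) = 0.8208.
C = 1.989 × 0.8208 = 1.63 kg/m³.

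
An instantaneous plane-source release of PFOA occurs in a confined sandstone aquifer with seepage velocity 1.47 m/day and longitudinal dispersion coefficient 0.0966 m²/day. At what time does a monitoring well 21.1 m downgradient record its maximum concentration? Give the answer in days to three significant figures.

For the 1D instantaneous-source solution, setting ∂C/∂t = 0 at fixed x gives v²t² + 2Dt − x² = 0, so t = (√(D² + v²x²) − D)/v².
√(D² + v²x²) = √(0.0966² + 1.47² × 21.1²) = 31.02; v² = 2.1609.
t = (31.02 − 0.0966)/2.1609 = 14.3 days (vs. the pure-advection estimate x/v = 14.4 d).

14.3 days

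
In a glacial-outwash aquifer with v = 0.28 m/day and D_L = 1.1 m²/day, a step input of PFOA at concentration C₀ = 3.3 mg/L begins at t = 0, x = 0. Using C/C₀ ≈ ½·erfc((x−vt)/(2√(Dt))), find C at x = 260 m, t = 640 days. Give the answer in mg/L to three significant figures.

0.0516 mg/L

For a continuous step input, C/C₀ ≈ ½·erfc((x−vt)/(2√(Dt))).
vt = 0.28 × 640 = 179.2 m and 2√(Dt) = 2√(1.1 × 640) = 53.07 m.
Argument (x−vt)/(2√(Dt)) = (260 − 179.2)/53.07 = 1.523; ½·erfc(1.523) = 0.01563.
C = 3.3 × 0.01563 = 0.0516 mg/L.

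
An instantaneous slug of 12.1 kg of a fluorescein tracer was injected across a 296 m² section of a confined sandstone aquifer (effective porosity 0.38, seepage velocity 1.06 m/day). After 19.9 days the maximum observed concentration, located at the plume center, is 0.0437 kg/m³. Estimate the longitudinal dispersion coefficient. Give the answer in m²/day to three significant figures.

At the plume center C_max = M/(n_e·A·√(4πDt)), so D = M²/(4πt·(n_e·A·C_max)²).
n_e·A·C_max = 0.38 × 296 × 0.0437 = 4.915 kg/m.
D = 12.1²/(4π × 19.9 × 4.915²) = 0.0242 m²/day.

0.0242 m²/day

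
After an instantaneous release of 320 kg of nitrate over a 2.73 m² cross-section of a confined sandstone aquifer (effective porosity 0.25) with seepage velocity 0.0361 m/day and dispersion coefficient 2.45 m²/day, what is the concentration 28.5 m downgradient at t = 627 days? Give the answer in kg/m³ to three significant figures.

For an instantaneous plane source, C(x,t) = M/(n_e·A·√(4πDt)) · exp(−(x−vt)²/(4Dt)), with n_e·A the pore (flow) area.
Plume center vt = 0.0361 × 627 = 22.6347 m, so the well at 28.5 m is 5.8653 m downgradient of the peak.
√(4πDt) = 138.9 m, giving peak height M/(n_e·A·√(4πDt)) = 320/(0.25 × 2.73 × 138.9) = 3.376 kg/m³.
(x−vt)²/(4Dt) = (5.8653)²/(4 × 2.45 × 627) = 0.005599; exp(−0.005599) = 0.9944.
C = 3.376 × 0.9944 = 3.36 kg/m³.

3.36 kg/m³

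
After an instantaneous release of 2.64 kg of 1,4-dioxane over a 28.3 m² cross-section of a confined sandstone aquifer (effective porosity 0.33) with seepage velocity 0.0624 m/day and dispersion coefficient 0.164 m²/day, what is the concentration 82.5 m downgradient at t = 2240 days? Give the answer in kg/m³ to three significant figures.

For an instantaneous plane source, C(x,t) = M/(n_e·A·√(4πDt)) · exp(−(x−vt)²/(4Dt)), with n_e·A the pore (flow) area.
Plume center vt = 0.0624 × 2240 = 139.776 m, so the well at 82.5 m is 57.276 m upgradient of the peak.
√(4πDt) = 67.94 m, giving peak height M/(n_e·A·√(4πDt)) = 2.64/(0.33 × 28.3 × 67.94) = 0.004161 kg/m³.
(x−vt)²/(4Dt) = (-57.276)²/(4 × 0.164 × 2240) = 2.233; exp(−2.233) = 0.1072.
C = 0.004161 × 0.1072 = 0.000446 kg/m³.

0.000446 kg/m³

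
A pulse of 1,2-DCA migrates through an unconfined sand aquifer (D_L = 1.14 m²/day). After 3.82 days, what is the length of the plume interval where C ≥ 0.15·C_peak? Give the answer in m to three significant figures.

11.5 m

The plume is Gaussian with σ = √(2Dt) = √(2 × 1.14 × 3.82) = 2.951 m.
C/C_peak = exp(−Δx²/(2σ²)) = 0.15 ⇒ Δx = σ·√(−2 ln 0.15) = 2.951 × 1.948 = 5.749 m.
Width = 2Δx = 11.5 m.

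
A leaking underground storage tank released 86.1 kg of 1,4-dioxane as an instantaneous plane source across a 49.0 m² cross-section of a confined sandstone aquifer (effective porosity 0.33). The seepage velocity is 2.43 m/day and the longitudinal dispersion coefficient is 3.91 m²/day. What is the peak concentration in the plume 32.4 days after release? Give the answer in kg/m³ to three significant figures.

The peak of an instantaneous 1D plume sits at x = vt; there the Gaussian factor is 1 and C_max = M/(n_e·A·√(4πDt)), where n_e·A is the pore area the mass is dissolved in.
√(4πDt) = √(4π × 3.91 × 32.4) = 39.90 m, so C_max = 86.1/(0.33 × 49.0 × 39.90) = 0.133 kg/m³.

0.133 kg/m³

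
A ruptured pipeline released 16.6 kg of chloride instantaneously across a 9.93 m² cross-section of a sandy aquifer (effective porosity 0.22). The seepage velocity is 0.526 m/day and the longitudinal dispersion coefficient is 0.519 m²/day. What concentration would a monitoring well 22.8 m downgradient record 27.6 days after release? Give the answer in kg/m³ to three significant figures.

0.171 kg/m³

For an instantaneous plane source, C(x,t) = M/(n_e·A·√(4πDt)) · exp(−(x−vt)²/(4Dt)), with n_e·A the pore (flow) area.
Plume center vt = 0.526 × 27.6 = 14.5176 m, so the well at 22.8 m is 8.2824 m downgradient of the peak.
√(4πDt) = 13.42 m, giving peak height M/(n_e·A·√(4πDt)) = 16.6/(0.22 × 9.93 × 13.42) = 0.5662 kg/m³.
(x−vt)²/(4Dt) = (8.2824)²/(4 × 0.519 × 27.6) = 1.197; exp(−1.197) = 0.3021.
C = 0.5662 × 0.3021 = 0.171 kg/m³.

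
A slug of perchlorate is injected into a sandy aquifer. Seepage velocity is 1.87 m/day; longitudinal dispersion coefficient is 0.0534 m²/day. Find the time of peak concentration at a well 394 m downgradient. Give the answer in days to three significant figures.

For the 1D instantaneous-source solution, setting ∂C/∂t = 0 at fixed x gives v²t² + 2Dt − x² = 0, so t = (√(D² + v²x²) − D)/v².
√(D² + v²x²) = √(0.0534² + 1.87² × 394²) = 736.8; v² = 3.4969.
t = (736.8 − 0.0534)/3.4969 = 211 days (vs. the pure-advection estimate x/v = 211 d).

211 days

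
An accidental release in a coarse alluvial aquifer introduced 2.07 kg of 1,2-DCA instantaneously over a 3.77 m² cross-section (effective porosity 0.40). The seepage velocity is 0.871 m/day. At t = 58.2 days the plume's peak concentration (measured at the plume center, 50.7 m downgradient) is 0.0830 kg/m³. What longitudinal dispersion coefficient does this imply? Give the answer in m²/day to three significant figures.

0.374 m²/day

At the plume center C_max = M/(n_e·A·√(4πDt)), so D = M²/(4πt·(n_e·A·C_max)²).
n_e·A·C_max = 0.40 × 3.77 × 0.0830 = 0.1252 kg/m.
D = 2.07²/(4π × 58.2 × 0.1252²) = 0.374 m²/day.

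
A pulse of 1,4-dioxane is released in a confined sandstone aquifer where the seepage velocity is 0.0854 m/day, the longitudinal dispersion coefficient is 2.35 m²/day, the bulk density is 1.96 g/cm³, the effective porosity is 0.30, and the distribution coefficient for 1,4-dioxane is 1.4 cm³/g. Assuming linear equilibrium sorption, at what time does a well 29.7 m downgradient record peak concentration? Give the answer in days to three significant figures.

Retardation factor R = 1 + ρ_b·K_d/n = 1 + 1.96 × 1.4/0.30 = 10.15.
Sorption retards both mechanisms: v_R = v/R = 0.008414 m/day, D_R = D/R = 0.2315 m²/day.
Peak time from v_R²t² + 2D_R t − x² = 0: t = (√(D_R² + v_R²x²) − D_R)/v_R².
√(D_R² + v_R²x²) = √(0.2315² + 0.008414² × 29.7²) = 0.3406; v_R² = 7.080e-05.
t = (0.3406 − 0.2315)/7.080e-05 = 1540 days.

1540 days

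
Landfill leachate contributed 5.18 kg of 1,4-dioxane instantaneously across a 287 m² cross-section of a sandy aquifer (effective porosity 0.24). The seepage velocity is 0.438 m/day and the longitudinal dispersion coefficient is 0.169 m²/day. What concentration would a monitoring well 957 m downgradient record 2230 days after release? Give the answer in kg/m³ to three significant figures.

0.000844 kg/m³

For an instantaneous plane source, C(x,t) = M/(n_e·A·√(4πDt)) · exp(−(x−vt)²/(4Dt)), with n_e·A the pore (flow) area.
Plume center vt = 0.438 × 2230 = 976.74 m, so the well at 957 m is 19.74 m upgradient of the peak.
√(4πDt) = 68.82 m, giving peak height M/(n_e·A·√(4πDt)) = 5.18/(0.24 × 287 × 68.82) = 0.001093 kg/m³.
(x−vt)²/(4Dt) = (-19.74)²/(4 × 0.169 × 2230) = 0.2585; exp(−0.2585) = 0.7722.
C = 0.001093 × 0.7722 = 0.000844 kg/m³.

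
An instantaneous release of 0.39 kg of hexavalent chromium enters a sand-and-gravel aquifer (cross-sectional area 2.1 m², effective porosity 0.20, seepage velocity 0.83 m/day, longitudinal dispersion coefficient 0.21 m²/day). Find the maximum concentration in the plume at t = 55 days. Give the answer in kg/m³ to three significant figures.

The peak of an instantaneous 1D plume sits at x = vt; there the Gaussian factor is 1 and C_max = M/(n_e·A·√(4πDt)), where n_e·A is the pore area the mass is dissolved in.
√(4πDt) = √(4π × 0.21 × 55) = 12.05 m, so C_max = 0.39/(0.20 × 2.1 × 12.05) = 0.0771 kg/m³.

0.0771 kg/m³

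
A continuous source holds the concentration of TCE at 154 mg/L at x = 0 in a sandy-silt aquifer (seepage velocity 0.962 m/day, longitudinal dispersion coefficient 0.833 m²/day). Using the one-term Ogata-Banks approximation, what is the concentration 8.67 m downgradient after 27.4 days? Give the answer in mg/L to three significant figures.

For a continuous step input, C/C₀ ≈ ½·erfc((x−vt)/(2√(Dt))).
vt = 0.962 × 27.4 = 26.3588 m and 2√(Dt) = 2√(0.833 × 27.4) = 9.555 m.
Argument (x−vt)/(2√(Dt)) = (8.67 − 26.3588)/9.555 = -1.851; ½·erfc(-1.851) = 0.9956.
C = 154 × 0.9956 = 153 mg/L.

153 mg/L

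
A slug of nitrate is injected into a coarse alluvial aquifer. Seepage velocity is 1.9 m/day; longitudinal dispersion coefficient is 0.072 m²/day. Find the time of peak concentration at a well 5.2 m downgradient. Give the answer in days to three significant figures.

For the 1D instantaneous-source solution, setting ∂C/∂t = 0 at fixed x gives v²t² + 2Dt − x² = 0, so t = (√(D² + v²x²) − D)/v².
√(D² + v²x²) = √(0.072² + 1.9² × 5.2²) = 9.880; v² = 3.61.
t = (9.880 − 0.072)/3.61 = 2.72 days (vs. the pure-advection estimate x/v = 2.74 d).

2.72 days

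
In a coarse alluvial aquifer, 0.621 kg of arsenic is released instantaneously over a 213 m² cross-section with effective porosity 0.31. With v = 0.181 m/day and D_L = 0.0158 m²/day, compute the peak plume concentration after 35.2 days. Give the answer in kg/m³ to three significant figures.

The peak of an instantaneous 1D plume sits at x = vt; there the Gaussian factor is 1 and C_max = M/(n_e·A·√(4πDt)), where n_e·A is the pore area the mass is dissolved in.
√(4πDt) = √(4π × 0.0158 × 35.2) = 2.644 m, so C_max = 0.621/(0.31 × 213 × 2.644) = 0.00356 kg/m³.

0.00356 kg/m³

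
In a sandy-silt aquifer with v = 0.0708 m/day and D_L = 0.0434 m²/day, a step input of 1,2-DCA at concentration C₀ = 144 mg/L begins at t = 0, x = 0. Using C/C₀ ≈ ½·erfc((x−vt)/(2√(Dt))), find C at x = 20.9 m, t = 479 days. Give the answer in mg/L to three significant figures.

141 mg/L

For a continuous step input, C/C₀ ≈ ½·erfc((x−vt)/(2√(Dt))).
vt = 0.0708 × 479 = 33.9132 m and 2√(Dt) = 2√(0.0434 × 479) = 9.119 m.
Argument (x−vt)/(2√(Dt)) = (20.9 − 33.9132)/9.119 = -1.427; ½·erfc(-1.427) = 0.9782.
C = 144 × 0.9782 = 141 mg/L.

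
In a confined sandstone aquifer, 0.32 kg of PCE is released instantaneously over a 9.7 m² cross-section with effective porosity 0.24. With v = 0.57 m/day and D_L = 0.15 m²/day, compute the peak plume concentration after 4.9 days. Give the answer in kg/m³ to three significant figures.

The peak of an instantaneous 1D plume sits at x = vt; there the Gaussian factor is 1 and C_max = M/(n_e·A·√(4πDt)), where n_e·A is the pore area the mass is dissolved in.
√(4πDt) = √(4π × 0.15 × 4.9) = 3.039 m, so C_max = 0.32/(0.24 × 9.7 × 3.039) = 0.0452 kg/m³.

0.0452 kg/m³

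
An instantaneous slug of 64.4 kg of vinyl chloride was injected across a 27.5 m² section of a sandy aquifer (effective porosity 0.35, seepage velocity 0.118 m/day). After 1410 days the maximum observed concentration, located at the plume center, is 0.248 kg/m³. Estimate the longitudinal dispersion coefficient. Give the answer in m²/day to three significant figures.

At the plume center C_max = M/(n_e·A·√(4πDt)), so D = M²/(4πt·(n_e·A·C_max)²).
n_e·A·C_max = 0.35 × 27.5 × 0.248 = 2.387 kg/m.
D = 64.4²/(4π × 1410 × 2.387²) = 0.0411 m²/day.

0.0411 m²/day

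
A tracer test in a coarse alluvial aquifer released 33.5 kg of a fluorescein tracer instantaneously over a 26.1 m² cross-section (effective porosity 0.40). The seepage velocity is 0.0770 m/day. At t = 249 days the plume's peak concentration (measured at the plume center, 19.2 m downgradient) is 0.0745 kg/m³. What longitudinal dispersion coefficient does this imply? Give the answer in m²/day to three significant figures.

0.593 m²/day

At the plume center C_max = M/(n_e·A·√(4πDt)), so D = M²/(4πt·(n_e·A·C_max)²).
n_e·A·C_max = 0.40 × 26.1 × 0.0745 = 0.7778 kg/m.
D = 33.5²/(4π × 249 × 0.7778²) = 0.593 m²/day.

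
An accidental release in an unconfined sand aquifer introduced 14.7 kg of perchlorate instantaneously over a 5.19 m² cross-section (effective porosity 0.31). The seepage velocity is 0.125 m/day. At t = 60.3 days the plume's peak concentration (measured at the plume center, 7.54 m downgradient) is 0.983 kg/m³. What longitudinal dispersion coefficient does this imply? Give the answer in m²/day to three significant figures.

0.114 m²/day

At the plume center C_max = M/(n_e·A·√(4πDt)), so D = M²/(4πt·(n_e·A·C_max)²).
n_e·A·C_max = 0.31 × 5.19 × 0.983 = 1.582 kg/m.
D = 14.7²/(4π × 60.3 × 1.582²) = 0.114 m²/day.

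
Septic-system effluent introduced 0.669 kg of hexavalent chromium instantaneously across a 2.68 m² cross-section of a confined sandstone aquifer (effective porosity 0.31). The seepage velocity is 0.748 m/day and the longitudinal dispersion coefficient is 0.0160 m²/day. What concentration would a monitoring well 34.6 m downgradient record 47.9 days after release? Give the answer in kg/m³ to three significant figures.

0.159 kg/m³

For an instantaneous plane source, C(x,t) = M/(n_e·A·√(4πDt)) · exp(−(x−vt)²/(4Dt)), with n_e·A the pore (flow) area.
Plume center vt = 0.748 × 47.9 = 35.8292 m, so the well at 34.6 m is 1.2292 m upgradient of the peak.
√(4πDt) = 3.103 m, giving peak height M/(n_e·A·√(4πDt)) = 0.669/(0.31 × 2.68 × 3.103) = 0.2595 kg/m³.
(x−vt)²/(4Dt) = (-1.2292)²/(4 × 0.0160 × 47.9) = 0.4929; exp(−0.4929) = 0.6109.
C = 0.2595 × 0.6109 = 0.159 kg/m³.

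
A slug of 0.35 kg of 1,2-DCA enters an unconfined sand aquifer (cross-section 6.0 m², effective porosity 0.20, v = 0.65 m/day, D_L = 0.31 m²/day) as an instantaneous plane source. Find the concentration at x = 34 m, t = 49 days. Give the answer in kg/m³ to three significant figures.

0.0196 kg/m³

For an instantaneous plane source, C(x,t) = M/(n_e·A·√(4πDt)) · exp(−(x−vt)²/(4Dt)), with n_e·A the pore (flow) area.
Plume center vt = 0.65 × 49 = 31.85 m, so the well at 34 m is 2.15 m downgradient of the peak.
√(4πDt) = 13.82 m, giving peak height M/(n_e·A·√(4πDt)) = 0.35/(0.20 × 6.0 × 13.82) = 0.02110 kg/m³.
(x−vt)²/(4Dt) = (2.15)²/(4 × 0.31 × 49) = 0.07608; exp(−0.07608) = 0.9267.
C = 0.02110 × 0.9267 = 0.0196 kg/m³.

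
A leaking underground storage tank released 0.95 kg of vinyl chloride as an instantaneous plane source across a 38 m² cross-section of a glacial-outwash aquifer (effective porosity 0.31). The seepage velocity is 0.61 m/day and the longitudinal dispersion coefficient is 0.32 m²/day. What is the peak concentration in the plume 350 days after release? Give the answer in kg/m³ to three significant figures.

The peak of an instantaneous 1D plume sits at x = vt; there the Gaussian factor is 1 and C_max = M/(n_e·A·√(4πDt)), where n_e·A is the pore area the mass is dissolved in.
√(4πDt) = √(4π × 0.32 × 350) = 37.52 m, so C_max = 0.95/(0.31 × 38 × 37.52) = 0.00215 kg/m³.

0.00215 kg/m³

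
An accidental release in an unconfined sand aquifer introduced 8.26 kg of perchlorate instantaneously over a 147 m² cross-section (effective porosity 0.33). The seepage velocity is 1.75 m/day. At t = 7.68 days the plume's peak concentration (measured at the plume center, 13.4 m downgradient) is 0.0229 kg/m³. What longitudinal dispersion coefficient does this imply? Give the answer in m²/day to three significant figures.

At the plume center C_max = M/(n_e·A·√(4πDt)), so D = M²/(4πt·(n_e·A·C_max)²).
n_e·A·C_max = 0.33 × 147 × 0.0229 = 1.111 kg/m.
D = 8.26²/(4π × 7.68 × 1.111²) = 0.573 m²/day.

0.573 m²/day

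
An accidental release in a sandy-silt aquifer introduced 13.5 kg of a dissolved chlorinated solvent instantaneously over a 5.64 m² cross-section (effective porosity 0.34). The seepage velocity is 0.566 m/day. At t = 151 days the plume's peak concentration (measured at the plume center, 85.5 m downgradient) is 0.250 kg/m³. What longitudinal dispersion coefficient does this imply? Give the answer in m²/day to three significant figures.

At the plume center C_max = M/(n_e·A·√(4πDt)), so D = M²/(4πt·(n_e·A·C_max)²).
n_e·A·C_max = 0.34 × 5.64 × 0.250 = 0.4794 kg/m.
D = 13.5²/(4π × 151 × 0.4794²) = 0.418 m²/day.

0.418 m²/day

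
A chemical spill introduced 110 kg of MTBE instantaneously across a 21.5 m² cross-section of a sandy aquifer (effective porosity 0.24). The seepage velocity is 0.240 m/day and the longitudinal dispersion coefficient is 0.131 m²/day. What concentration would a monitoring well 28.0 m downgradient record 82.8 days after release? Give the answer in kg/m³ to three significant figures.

0.398 kg/m³

For an instantaneous plane source, C(x,t) = M/(n_e·A·√(4πDt)) · exp(−(x−vt)²/(4Dt)), with n_e·A the pore (flow) area.
Plume center vt = 0.240 × 82.8 = 19.872 m, so the well at 28.0 m is 8.128 m downgradient of the peak.
√(4πDt) = 11.67 m, giving peak height M/(n_e·A·√(4πDt)) = 110/(0.24 × 21.5 × 11.67) = 1.827 kg/m³.
(x−vt)²/(4Dt) = (8.128)²/(4 × 0.131 × 82.8) = 1.523; exp(−1.523) = 0.2181.
C = 1.827 × 0.2181 = 0.398 kg/m³.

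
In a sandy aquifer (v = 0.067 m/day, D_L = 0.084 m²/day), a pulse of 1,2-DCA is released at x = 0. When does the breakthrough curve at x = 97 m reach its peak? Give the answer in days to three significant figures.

For the 1D instantaneous-source solution, setting ∂C/∂t = 0 at fixed x gives v²t² + 2Dt − x² = 0, so t = (√(D² + v²x²) − D)/v².
√(D² + v²x²) = √(0.084² + 0.067² × 97²) = 6.500; v² = 0.004489.
t = (6.500 − 0.084)/0.004489 = 1430 days (vs. the pure-advection estimate x/v = 1450 d).

1430 days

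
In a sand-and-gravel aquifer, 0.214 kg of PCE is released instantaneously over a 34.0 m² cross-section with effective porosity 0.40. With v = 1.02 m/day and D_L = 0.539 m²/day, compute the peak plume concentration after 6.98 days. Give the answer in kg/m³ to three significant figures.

0.00229 kg/m³

The peak of an instantaneous 1D plume sits at x = vt; there the Gaussian factor is 1 and C_max = M/(n_e·A·√(4πDt)), where n_e·A is the pore area the mass is dissolved in.
√(4πDt) = √(4π × 0.539 × 6.98) = 6.876 m, so C_max = 0.214/(0.40 × 34.0 × 6.876) = 0.00229 kg/m³.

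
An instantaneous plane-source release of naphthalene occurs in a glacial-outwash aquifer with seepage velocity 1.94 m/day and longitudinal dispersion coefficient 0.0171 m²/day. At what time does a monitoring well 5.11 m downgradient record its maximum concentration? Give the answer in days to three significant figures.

2.63 days

For the 1D instantaneous-source solution, setting ∂C/∂t = 0 at fixed x gives v²t² + 2Dt − x² = 0, so t = (√(D² + v²x²) − D)/v².
√(D² + v²x²) = √(0.0171² + 1.94² × 5.11²) = 9.913; v² = 3.7636.
t = (9.913 − 0.0171)/3.7636 = 2.63 days (vs. the pure-advection estimate x/v = 2.63 d).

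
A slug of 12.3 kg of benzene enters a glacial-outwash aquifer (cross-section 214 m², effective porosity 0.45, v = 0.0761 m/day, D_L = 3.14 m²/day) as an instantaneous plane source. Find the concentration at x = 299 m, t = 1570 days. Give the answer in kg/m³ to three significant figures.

For an instantaneous plane source, C(x,t) = M/(n_e·A·√(4πDt)) · exp(−(x−vt)²/(4Dt)), with n_e·A the pore (flow) area.
Plume center vt = 0.0761 × 1570 = 119.477 m, so the well at 299 m is 179.523 m downgradient of the peak.
√(4πDt) = 248.9 m, giving peak height M/(n_e·A·√(4πDt)) = 12.3/(0.45 × 214 × 248.9) = 0.0005132 kg/m³.
(x−vt)²/(4Dt) = (179.523)²/(4 × 3.14 × 1570) = 1.634; exp(−1.634) = 0.1951.
C = 0.0005132 × 0.1951 = 0.000100 kg/m³.

0.000100 kg/m³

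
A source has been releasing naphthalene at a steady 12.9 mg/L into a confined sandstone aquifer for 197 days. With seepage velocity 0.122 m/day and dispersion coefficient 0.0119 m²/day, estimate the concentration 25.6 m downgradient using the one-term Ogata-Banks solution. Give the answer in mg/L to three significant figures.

3.03 mg/L

For a continuous step input, C/C₀ ≈ ½·erfc((x−vt)/(2√(Dt))).
vt = 0.122 × 197 = 24.034 m and 2√(Dt) = 2√(0.0119 × 197) = 3.062 m.
Argument (x−vt)/(2√(Dt)) = (25.6 − 24.034)/3.062 = 0.5114; ½·erfc(0.5114) = 0.2348.
C = 12.9 × 0.2348 = 3.03 mg/L.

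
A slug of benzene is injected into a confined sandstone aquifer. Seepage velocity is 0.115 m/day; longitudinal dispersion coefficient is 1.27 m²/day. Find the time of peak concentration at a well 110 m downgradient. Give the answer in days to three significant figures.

865 days

For the 1D instantaneous-source solution, setting ∂C/∂t = 0 at fixed x gives v²t² + 2Dt − x² = 0, so t = (√(D² + v²x²) − D)/v².
√(D² + v²x²) = √(1.27² + 0.115² × 110²) = 12.71; v² = 0.013225.
t = (12.71 − 1.27)/0.013225 = 865 days (vs. the pure-advection estimate x/v = 957 d).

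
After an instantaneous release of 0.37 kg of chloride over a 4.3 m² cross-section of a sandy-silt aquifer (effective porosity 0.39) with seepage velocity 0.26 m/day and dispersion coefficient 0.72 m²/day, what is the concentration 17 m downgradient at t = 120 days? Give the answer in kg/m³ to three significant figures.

0.00374 kg/m³

For an instantaneous plane source, C(x,t) = M/(n_e·A·√(4πDt)) · exp(−(x−vt)²/(4Dt)), with n_e·A the pore (flow) area.
Plume center vt = 0.26 × 120 = 31.2 m, so the well at 17 m is 14.2 m upgradient of the peak.
√(4πDt) = 32.95 m, giving peak height M/(n_e·A·√(4πDt)) = 0.37/(0.39 × 4.3 × 32.95) = 0.006696 kg/m³.
(x−vt)²/(4Dt) = (-14.2)²/(4 × 0.72 × 120) = 0.5834; exp(−0.5834) = 0.5580.
C = 0.006696 × 0.5580 = 0.00374 kg/m³.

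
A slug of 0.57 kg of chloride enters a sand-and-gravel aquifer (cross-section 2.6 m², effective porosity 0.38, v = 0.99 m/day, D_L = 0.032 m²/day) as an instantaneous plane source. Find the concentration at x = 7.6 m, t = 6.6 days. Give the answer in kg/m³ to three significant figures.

For an instantaneous plane source, C(x,t) = M/(n_e·A·√(4πDt)) · exp(−(x−vt)²/(4Dt)), with n_e·A the pore (flow) area.
Plume center vt = 0.99 × 6.6 = 6.534 m, so the well at 7.6 m is 1.066 m downgradient of the peak.
√(4πDt) = 1.629 m, giving peak height M/(n_e·A·√(4πDt)) = 0.57/(0.38 × 2.6 × 1.629) = 0.3542 kg/m³.
(x−vt)²/(4Dt) = (1.066)²/(4 × 0.032 × 6.6) = 1.345; exp(−1.345) = 0.2605.
C = 0.3542 × 0.2605 = 0.0923 kg/m³.

0.0923 kg/m³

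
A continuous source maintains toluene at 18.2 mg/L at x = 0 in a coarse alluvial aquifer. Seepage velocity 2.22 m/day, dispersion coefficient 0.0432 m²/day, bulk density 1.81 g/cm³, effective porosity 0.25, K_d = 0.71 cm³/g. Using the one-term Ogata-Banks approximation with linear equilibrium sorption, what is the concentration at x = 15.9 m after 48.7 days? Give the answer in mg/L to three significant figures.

Retardation factor R = 1 + ρ_b·K_d/n = 1 + 1.81 × 0.71/0.25 = 6.140.
Sorption retards both mechanisms: v_R = v/R = 0.3616 m/day, D_R = D/R = 0.007036 m²/day.
v_R·t = 0.3616 × 48.7 = 17.60992 m; 2√(D_R t) = 1.171 m; argument = (15.9 − 17.60992)/1.171 = -1.460.
C = C₀ × ½·erfc(-1.460) = 18.2 × 0.9805 = 17.8 mg/L.

17.8 mg/L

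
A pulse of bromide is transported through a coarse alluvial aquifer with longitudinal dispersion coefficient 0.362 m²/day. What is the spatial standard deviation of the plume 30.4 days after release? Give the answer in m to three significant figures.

4.69 m

Dispersive spreading gives a Gaussian with σ² = 2Dt; advection only shifts the center.
σ = √(2 × 0.362 × 30.4) = 4.69 m.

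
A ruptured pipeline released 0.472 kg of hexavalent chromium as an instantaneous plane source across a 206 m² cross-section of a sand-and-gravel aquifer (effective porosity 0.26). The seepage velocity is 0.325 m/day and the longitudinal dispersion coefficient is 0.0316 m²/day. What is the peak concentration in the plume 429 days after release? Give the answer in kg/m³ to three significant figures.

The peak of an instantaneous 1D plume sits at x = vt; there the Gaussian factor is 1 and C_max = M/(n_e·A·√(4πDt)), where n_e·A is the pore area the mass is dissolved in.
√(4πDt) = √(4π × 0.0316 × 429) = 13.05 m, so C_max = 0.472/(0.26 × 206 × 13.05) = 0.000675 kg/m³.

0.000675 kg/m³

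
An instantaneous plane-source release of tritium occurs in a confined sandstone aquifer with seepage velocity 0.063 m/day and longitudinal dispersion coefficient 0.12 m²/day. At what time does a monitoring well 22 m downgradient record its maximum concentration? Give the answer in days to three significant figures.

For the 1D instantaneous-source solution, setting ∂C/∂t = 0 at fixed x gives v²t² + 2Dt − x² = 0, so t = (√(D² + v²x²) − D)/v².
√(D² + v²x²) = √(0.12² + 0.063² × 22²) = 1.391; v² = 0.003969.
t = (1.391 − 0.12)/0.003969 = 320 days (vs. the pure-advection estimate x/v = 349 d).

320 days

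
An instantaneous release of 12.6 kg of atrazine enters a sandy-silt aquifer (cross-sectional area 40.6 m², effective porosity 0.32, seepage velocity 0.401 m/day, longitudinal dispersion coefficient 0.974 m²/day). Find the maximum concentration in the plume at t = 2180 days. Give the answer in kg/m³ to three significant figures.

0.00594 kg/m³

The peak of an instantaneous 1D plume sits at x = vt; there the Gaussian factor is 1 and C_max = M/(n_e·A·√(4πDt)), where n_e·A is the pore area the mass is dissolved in.
√(4πDt) = √(4π × 0.974 × 2180) = 163.3 m, so C_max = 12.6/(0.32 × 40.6 × 163.3) = 0.00594 kg/m³.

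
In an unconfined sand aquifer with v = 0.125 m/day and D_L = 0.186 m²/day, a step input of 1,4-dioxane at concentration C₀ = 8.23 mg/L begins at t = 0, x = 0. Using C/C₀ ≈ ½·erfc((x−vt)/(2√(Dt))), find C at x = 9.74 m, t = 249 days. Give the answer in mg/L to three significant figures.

For a continuous step input, C/C₀ ≈ ½·erfc((x−vt)/(2√(Dt))).
vt = 0.125 × 249 = 31.125 m and 2√(Dt) = 2√(0.186 × 249) = 13.61 m.
Argument (x−vt)/(2√(Dt)) = (9.74 − 31.125)/13.61 = -1.571; ½·erfc(-1.571) = 0.9868.
C = 8.23 × 0.9868 = 8.12 mg/L.

8.12 mg/L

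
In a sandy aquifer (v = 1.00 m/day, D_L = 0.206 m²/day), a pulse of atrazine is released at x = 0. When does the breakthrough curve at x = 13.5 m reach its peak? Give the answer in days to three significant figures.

For the 1D instantaneous-source solution, setting ∂C/∂t = 0 at fixed x gives v²t² + 2Dt − x² = 0, so t = (√(D² + v²x²) − D)/v².
√(D² + v²x²) = √(0.206² + 1.00² × 13.5²) = 13.50; v² = 1.
t = (13.50 − 0.206)/1 = 13.3 days (vs. the pure-advection estimate x/v = 13.5 d).

13.3 days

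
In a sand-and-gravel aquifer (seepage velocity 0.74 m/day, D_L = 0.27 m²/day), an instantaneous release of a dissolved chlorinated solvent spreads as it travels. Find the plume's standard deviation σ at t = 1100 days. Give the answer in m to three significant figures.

24.4 m

Dispersive spreading gives a Gaussian with σ² = 2Dt; advection only shifts the center.
σ = √(2 × 0.27 × 1100) = 24.4 m.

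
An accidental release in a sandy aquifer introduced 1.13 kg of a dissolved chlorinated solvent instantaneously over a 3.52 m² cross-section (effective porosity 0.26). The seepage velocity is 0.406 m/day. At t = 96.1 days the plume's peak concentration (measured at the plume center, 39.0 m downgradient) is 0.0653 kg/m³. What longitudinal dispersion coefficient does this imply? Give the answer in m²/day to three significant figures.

At the plume center C_max = M/(n_e·A·√(4πDt)), so D = M²/(4πt·(n_e·A·C_max)²).
n_e·A·C_max = 0.26 × 3.52 × 0.0653 = 0.05976 kg/m.
D = 1.13²/(4π × 96.1 × 0.05976²) = 0.296 m²/day.

0.296 m²/day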